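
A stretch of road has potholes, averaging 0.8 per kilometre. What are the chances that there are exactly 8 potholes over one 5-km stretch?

Over the interval, μ = 0.8 × 5 = 4 (a 5-km stretch = 5 kilometres).
P(N = 8) = e^(−μ) μ^8/8! = e^(−4) · 4^8/40320 ≈ 0.0298.

0.0298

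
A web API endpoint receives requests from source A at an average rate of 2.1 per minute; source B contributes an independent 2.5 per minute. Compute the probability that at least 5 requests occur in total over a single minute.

Independent Poisson processes superpose: combined rate λ = 2.1 + 2.5 = 4.6 per minute.
So μ = 4.6.
P(N ≥ 5) = 1 − P(N ≤ 4) ≈ 0.4868.

0.4868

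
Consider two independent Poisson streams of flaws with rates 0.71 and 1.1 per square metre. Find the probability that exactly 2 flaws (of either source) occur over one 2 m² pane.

Independent Poisson processes superpose: combined rate λ = 0.71 + 1.1 = 1.81 per square metre.
Over the interval, μ = 1.81 × 2 = 3.62 (a 2 m² pane = 2 square metres).
P(N = 2) = e^(−3.62) · 3.62^2/2! ≈ 0.1755.

0.1755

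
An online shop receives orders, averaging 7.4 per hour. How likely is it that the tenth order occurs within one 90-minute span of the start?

Over the interval, μ = 7.4 × 1.5 = 11.1 (a 90-minute span = 1.5 hours).
The tenth arrival falls in the interval iff at least 10 events occur there: P(S_10 ≤ t) = P(N ≥ 10) = 1 − P(N ≤ 9) ≈ 0.6702.

0.6702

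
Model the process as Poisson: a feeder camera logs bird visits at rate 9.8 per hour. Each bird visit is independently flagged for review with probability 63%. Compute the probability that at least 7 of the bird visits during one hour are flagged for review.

Thinning: the bird visits that are flagged for review themselves form a Poisson process with rate 0.63 × 9.8 = 6.174 per hour.
So μ = 6.174.
P(N ≥ 7) = 1 − P(N ≤ 6) ≈ 0.4216.

0.4216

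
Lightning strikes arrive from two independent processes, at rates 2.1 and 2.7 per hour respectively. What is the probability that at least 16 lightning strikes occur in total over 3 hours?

Independent Poisson processes superpose: combined rate λ = 2.1 + 2.7 = 4.8 per hour.
Over the interval, μ = 4.8 × 3 = 14.4 (3 hours).
P(N ≥ 16) = 1 − P(N ≤ 15) ≈ 0.3707.

0.3707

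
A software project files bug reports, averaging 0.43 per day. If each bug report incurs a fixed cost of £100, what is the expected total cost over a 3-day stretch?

E[N] = 0.43 × 3 = 1.29 (a 3-day stretch = 3 days); E[cost] = 1.29 × £100 = £129.

£129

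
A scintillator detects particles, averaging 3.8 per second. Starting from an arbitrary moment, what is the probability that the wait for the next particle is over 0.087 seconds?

The wait for the next event is exponential with rate λ = 3.8 per second.
P(T > 0.087) = e^(−λt) = e^(−3.8 × 0.087) = e^(−0.3306) ≈ 0.7185.

0.7185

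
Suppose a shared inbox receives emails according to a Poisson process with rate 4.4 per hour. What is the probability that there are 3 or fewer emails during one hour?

0.3594

With mean μ = 4.4 per hour,
P(N ≤ 3) = Σ_{j=0}^{3} e^(−μ) μ^j/j! ≈ 0.3594.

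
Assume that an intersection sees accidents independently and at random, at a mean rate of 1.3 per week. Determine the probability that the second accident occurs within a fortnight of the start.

Over the interval, μ = 1.3 × 2 = 2.6 (a fortnight = 2 weeks).
The second arrival falls in the interval iff at least 2 events occur there: P(S_2 ≤ t) = P(N ≥ 2) = 1 − P(N ≤ 1) ≈ 0.7326.

0.7326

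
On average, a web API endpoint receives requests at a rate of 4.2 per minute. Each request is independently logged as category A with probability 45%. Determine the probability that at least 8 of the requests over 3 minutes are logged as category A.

0.2120

Thinning: the requests that are logged as category A themselves form a Poisson process with rate 0.45 × 4.2 = 1.89 per minute.
Over the interval, μ = 1.89 × 3 = 5.67 (3 minutes).
P(N ≥ 8) = 1 − P(N ≤ 7) ≈ 0.2120.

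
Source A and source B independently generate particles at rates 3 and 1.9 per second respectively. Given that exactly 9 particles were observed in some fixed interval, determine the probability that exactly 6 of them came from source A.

0.2579

Given the total, each event is independently from source A with probability p = λ_A/(λ_A+λ_B) = 3/4.9 ≈ 0.6122.
So K ~ Binomial(9, 3/4.9): P(K = 6) = C(9,6) · (3/4.9)^6 · (1.9/4.9)^3 ≈ 0.2579.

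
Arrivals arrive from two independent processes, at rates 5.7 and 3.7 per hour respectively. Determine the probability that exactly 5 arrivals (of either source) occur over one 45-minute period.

Independent Poisson processes superpose: combined rate λ = 5.7 + 3.7 = 9.4 per hour.
Over the interval, μ = 9.4 × 0.75 = 7.05 (a 45-minute period = 0.75 hours).
P(N = 5) = e^(−7.05) · 7.05^5/5! ≈ 0.1259.

0.1259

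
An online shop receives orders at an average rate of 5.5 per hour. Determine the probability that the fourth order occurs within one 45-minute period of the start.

Over the interval, μ = 5.5 × 0.75 = 4.125 (a 45-minute period = 0.75 hours).
The fourth arrival falls in the interval iff at least 4 events occur there: P(S_4 ≤ t) = P(N ≥ 4) = 1 − P(N ≤ 3) ≈ 0.5906.

0.5906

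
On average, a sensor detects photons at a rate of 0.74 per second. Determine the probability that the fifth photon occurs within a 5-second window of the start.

Over the interval, μ = 0.74 × 5 = 3.7 (a 5-second window = 5 seconds).
The fifth arrival falls in the interval iff at least 5 events occur there: P(S_5 ≤ t) = P(N ≥ 5) = 1 − P(N ≤ 4) ≈ 0.3128.

0.3128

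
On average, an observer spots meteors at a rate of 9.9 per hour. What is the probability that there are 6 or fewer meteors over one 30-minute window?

0.7695

Over the interval, μ = 9.9 × 0.5 = 4.95 (a 30-minute window = 0.5 hours).
P(N ≤ 6) = Σ_{j=0}^{6} e^(−μ) μ^j/j! ≈ 0.7695.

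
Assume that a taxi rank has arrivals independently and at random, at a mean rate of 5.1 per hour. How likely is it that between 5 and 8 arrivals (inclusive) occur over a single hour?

With mean μ = 5.1 per hour,
P(5 ≤ N ≤ 8) = Σ_{j=5}^{8} e^(−5.1) · 5.1^j/j! ≈ 0.5021.

0.5021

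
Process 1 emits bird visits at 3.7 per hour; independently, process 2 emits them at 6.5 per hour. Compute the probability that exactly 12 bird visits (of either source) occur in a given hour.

Independent Poisson processes superpose: combined rate λ = 3.7 + 6.5 = 10.2 per hour.
So μ = 10.2.
P(N = 12) = e^(−10.2) · 10.2^12/12! ≈ 0.0984.

0.0984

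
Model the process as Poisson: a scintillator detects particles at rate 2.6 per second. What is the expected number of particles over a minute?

E[N] = λt = 2.6 × 60 = 156 (a minute = 60 seconds).

156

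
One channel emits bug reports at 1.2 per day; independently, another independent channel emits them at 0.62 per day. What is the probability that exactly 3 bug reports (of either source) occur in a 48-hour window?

0.2110

Independent Poisson processes superpose: combined rate λ = 1.2 + 0.62 = 1.82 per day.
Over the interval, μ = 1.82 × 2 = 3.64 (a 48-hour window = 2 days).
P(N = 3) = e^(−3.64) · 3.64^3/3! ≈ 0.2110.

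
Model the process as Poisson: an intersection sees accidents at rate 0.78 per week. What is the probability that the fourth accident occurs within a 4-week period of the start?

Over the interval, μ = 0.78 × 4 = 3.12 (a 4-week period = 4 weeks).
The fourth arrival falls in the interval iff at least 4 events occur there: P(S_4 ≤ t) = P(N ≥ 4) = 1 − P(N ≤ 3) ≈ 0.3796.

0.3796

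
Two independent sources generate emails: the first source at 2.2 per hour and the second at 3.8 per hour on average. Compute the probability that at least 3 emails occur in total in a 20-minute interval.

Independent Poisson processes superpose: combined rate λ = 2.2 + 3.8 = 6 per hour.
Over the interval, μ = 6 × 1/3 = 2 (a 20-minute interval = 1/3 hours).
P(N ≥ 3) = 1 − P(N ≤ 2) ≈ 0.3233.

0.3233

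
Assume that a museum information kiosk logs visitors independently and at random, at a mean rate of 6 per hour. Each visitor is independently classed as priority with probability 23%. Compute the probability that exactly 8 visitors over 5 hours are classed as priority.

0.1284

Thinning: the visitors that are classed as priority themselves form a Poisson process with rate 0.23 × 6 = 1.38 per hour.
Over the interval, μ = 1.38 × 5 = 6.9 (5 hours).
P(N = 8) = e^(−6.9) · 6.9^8/8! ≈ 0.1284.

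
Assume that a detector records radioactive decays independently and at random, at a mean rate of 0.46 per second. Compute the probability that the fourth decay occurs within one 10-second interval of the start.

0.6743

Over the interval, μ = 0.46 × 10 = 4.6 (a 10-second interval = 10 seconds).
The fourth arrival falls in the interval iff at least 4 events occur there: P(S_4 ≤ t) = P(N ≥ 4) = 1 − P(N ≤ 3) ≈ 0.6743.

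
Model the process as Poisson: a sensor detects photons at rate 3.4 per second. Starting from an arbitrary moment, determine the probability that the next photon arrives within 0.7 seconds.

0.9074

Inter-arrival times are exponential with rate λ = 3.4 per second.
P(T ≤ 0.7) = 1 − e^(−λt) = 1 − e^(−3.4 × 0.7) = 1 − e^(−2.38) ≈ 0.9074.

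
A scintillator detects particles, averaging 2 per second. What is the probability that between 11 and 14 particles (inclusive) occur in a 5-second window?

0.3335

Over the interval, μ = 2 × 5 = 10 (a 5-second window = 5 seconds).
P(11 ≤ N ≤ 14) = Σ_{j=11}^{14} e^(−10) · 10^j/j! ≈ 0.3335.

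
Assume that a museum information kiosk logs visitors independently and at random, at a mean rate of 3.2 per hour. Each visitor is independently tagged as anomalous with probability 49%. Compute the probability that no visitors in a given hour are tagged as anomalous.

0.2085

Thinning: the visitors that are tagged as anomalous themselves form a Poisson process with rate 0.49 × 3.2 = 1.568 per hour.
So μ = 1.568.
P(N = 0) = e^(−1.568) · 1.568^0/0! ≈ 0.2085.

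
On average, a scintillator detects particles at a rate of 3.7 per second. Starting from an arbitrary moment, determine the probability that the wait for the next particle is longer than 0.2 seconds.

The wait for the next event is exponential with rate λ = 3.7 per second.
P(T > 0.2) = e^(−λt) = e^(−3.7 × 0.2) = e^(−0.74) ≈ 0.4771.

0.4771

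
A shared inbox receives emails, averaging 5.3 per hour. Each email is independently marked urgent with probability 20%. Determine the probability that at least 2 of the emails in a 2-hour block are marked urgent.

0.6255

Thinning: the emails that are marked urgent themselves form a Poisson process with rate 0.2 × 5.3 = 1.06 per hour.
Over the interval, μ = 1.06 × 2 = 2.12 (a 2-hour block = 2 hours).
P(N ≥ 2) = 1 − P(N ≤ 1) ≈ 0.6255.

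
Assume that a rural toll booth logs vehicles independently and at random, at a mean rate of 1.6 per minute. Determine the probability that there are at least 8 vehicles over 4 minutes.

0.3127

Over the interval, μ = 1.6 × 4 = 6.4 (4 minutes).
P(N ≥ 8) = 1 − P(N ≤ 7) = 1 − Σ_{j=0}^{7} e^(−μ) μ^j/j! ≈ 0.3127.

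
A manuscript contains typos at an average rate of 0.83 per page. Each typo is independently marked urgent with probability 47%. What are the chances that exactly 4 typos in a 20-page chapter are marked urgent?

0.0631

Thinning: the typos that are marked urgent themselves form a Poisson process with rate 0.47 × 0.83 = 0.3901 per page.
Over the interval, μ = 0.3901 × 20 = 7.802 (a 20-page chapter = 20 pages).
P(N = 4) = e^(−7.802) · 7.802^4/4! ≈ 0.0631.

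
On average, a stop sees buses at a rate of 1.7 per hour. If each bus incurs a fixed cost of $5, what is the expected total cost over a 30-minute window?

$4.25

E[N] = 1.7 × 0.5 = 0.85 (a 30-minute window = 0.5 hours); E[cost] = 0.85 × $5 = $4.25.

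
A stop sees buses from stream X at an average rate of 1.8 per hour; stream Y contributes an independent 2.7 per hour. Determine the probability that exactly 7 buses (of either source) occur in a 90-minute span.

0.1483

Independent Poisson processes superpose: combined rate λ = 1.8 + 2.7 = 4.5 per hour.
Over the interval, μ = 4.5 × 1.5 = 6.75 (a 90-minute span = 1.5 hours).
P(N = 7) = e^(−6.75) · 6.75^7/7! ≈ 0.1483.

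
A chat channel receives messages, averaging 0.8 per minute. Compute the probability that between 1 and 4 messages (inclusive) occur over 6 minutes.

Over the interval, μ = 0.8 × 6 = 4.8 (6 minutes).
P(1 ≤ N ≤ 4) = Σ_{j=1}^{4} e^(−4.8) · 4.8^j/j! ≈ 0.4680.

0.4680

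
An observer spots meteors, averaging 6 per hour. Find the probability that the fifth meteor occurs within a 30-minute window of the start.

0.1847

Over the interval, μ = 6 × 0.5 = 3 (a 30-minute window = 0.5 hours).
The fifth arrival falls in the interval iff at least 5 events occur there: P(S_5 ≤ t) = P(N ≥ 5) = 1 − P(N ≤ 4) ≈ 0.1847.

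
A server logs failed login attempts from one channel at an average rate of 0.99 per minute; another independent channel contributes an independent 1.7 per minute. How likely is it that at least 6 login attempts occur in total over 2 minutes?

0.4504

Independent Poisson processes superpose: combined rate λ = 0.99 + 1.7 = 2.69 per minute.
Over the interval, μ = 2.69 × 2 = 5.38 (2 minutes).
P(N ≥ 6) = 1 − P(N ≤ 5) ≈ 0.4504.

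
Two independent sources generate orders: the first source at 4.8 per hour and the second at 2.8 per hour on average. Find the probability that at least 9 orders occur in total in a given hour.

Independent Poisson processes superpose: combined rate λ = 4.8 + 2.8 = 7.6 per hour.
So μ = 7.6.
P(N ≥ 9) = 1 − P(N ≤ 8) ≈ 0.3518.

0.3518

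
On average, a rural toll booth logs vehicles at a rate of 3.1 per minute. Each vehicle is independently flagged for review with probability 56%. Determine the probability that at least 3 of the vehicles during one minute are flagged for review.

Thinning: the vehicles that are flagged for review themselves form a Poisson process with rate 0.56 × 3.1 = 1.736 per minute.
So μ = 1.736.
P(N ≥ 3) = 1 − P(N ≤ 2) ≈ 0.2523.

0.2523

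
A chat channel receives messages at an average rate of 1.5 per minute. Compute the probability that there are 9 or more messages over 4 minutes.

0.1528

Over the interval, μ = 1.5 × 4 = 6 (4 minutes).
P(N ≥ 9) = 1 − P(N ≤ 8) = 1 − Σ_{j=0}^{8} e^(−μ) μ^j/j! ≈ 0.1528.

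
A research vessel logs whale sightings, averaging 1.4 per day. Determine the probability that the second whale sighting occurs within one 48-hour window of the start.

Over the interval, μ = 1.4 × 2 = 2.8 (a 48-hour window = 2 days).
The second arrival falls in the interval iff at least 2 events occur there: P(S_2 ≤ t) = P(N ≥ 2) = 1 − P(N ≤ 1) ≈ 0.7689.

0.7689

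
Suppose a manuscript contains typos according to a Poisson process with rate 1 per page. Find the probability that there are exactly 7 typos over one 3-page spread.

Over the interval, μ = 1 × 3 = 3 (a 3-page spread = 3 pages).
P(N = 7) = e^(−μ) μ^7/7! = e^(−3) · 3^7/5040 ≈ 0.0216.

0.0216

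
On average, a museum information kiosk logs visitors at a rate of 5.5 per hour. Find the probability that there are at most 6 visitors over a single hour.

0.6860

With mean μ = 5.5 per hour,
P(N ≤ 6) = Σ_{j=0}^{6} e^(−μ) μ^j/j! ≈ 0.6860.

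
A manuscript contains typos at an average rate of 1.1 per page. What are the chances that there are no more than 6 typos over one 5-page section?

0.6860

Over the interval, μ = 1.1 × 5 = 5.5 (a 5-page section = 5 pages).
P(N ≤ 6) = Σ_{j=0}^{6} e^(−μ) μ^j/j! ≈ 0.6860.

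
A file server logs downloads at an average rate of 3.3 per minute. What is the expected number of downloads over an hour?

198

E[N] = λt = 3.3 × 60 = 198 (an hour = 60 minutes).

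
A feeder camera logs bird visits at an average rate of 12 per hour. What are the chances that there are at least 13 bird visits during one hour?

0.4240

With mean μ = 12 per hour,
P(N ≥ 13) = 1 − P(N ≤ 12) = 1 − Σ_{j=0}^{12} e^(−μ) μ^j/j! ≈ 0.4240.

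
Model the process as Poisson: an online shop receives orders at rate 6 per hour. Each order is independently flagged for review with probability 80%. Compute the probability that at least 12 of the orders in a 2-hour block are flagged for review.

0.2588

Thinning: the orders that are flagged for review themselves form a Poisson process with rate 0.8 × 6 = 4.8 per hour.
Over the interval, μ = 4.8 × 2 = 9.6 (a 2-hour block = 2 hours).
P(N ≥ 12) = 1 − P(N ≤ 11) ≈ 0.2588.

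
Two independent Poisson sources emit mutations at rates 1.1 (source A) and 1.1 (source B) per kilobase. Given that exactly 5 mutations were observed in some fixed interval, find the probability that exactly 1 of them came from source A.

Given the total, each event is independently from source A with probability p = λ_A/(λ_A+λ_B) = 1.1/2.2 = 0.5000.
So K ~ Binomial(5, 1.1/2.2): P(K = 1) = C(5,1) · (1.1/2.2)^1 · (1.1/2.2)^4 ≈ 0.1562.

0.1562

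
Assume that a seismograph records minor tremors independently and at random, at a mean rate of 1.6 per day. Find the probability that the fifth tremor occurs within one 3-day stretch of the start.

Over the interval, μ = 1.6 × 3 = 4.8 (a 3-day stretch = 3 days).
The fifth arrival falls in the interval iff at least 5 events occur there: P(S_5 ≤ t) = P(N ≥ 5) = 1 − P(N ≤ 4) ≈ 0.5237.

0.5237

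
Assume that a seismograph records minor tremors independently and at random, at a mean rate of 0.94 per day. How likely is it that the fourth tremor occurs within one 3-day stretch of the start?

Over the interval, μ = 0.94 × 3 = 2.82 (a 3-day stretch = 3 days).
The fourth arrival falls in the interval iff at least 4 events occur there: P(S_4 ≤ t) = P(N ≥ 4) = 1 − P(N ≤ 3) ≈ 0.3125.

0.3125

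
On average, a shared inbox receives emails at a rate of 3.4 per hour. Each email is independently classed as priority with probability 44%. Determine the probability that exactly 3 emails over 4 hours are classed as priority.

Thinning: the emails that are classed as priority themselves form a Poisson process with rate 0.44 × 3.4 = 1.496 per hour.
Over the interval, μ = 1.496 × 4 = 5.984 (4 hours).
P(N = 3) = e^(−5.984) · 5.984^3/3! ≈ 0.0900.

0.0900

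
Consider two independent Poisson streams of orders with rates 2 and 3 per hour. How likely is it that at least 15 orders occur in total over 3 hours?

0.5343

Independent Poisson processes superpose: combined rate λ = 2 + 3 = 5 per hour.
Over the interval, μ = 5 × 3 = 15 (3 hours).
P(N ≥ 15) = 1 − P(N ≤ 14) ≈ 0.5343.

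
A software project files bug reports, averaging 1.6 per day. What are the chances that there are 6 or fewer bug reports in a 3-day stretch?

Over the interval, μ = 1.6 × 3 = 4.8 (a 3-day stretch = 3 days).
P(N ≤ 6) = Σ_{j=0}^{6} e^(−μ) μ^j/j! ≈ 0.7908.

0.7908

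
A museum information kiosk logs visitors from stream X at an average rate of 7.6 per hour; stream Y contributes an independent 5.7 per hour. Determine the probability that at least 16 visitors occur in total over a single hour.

Independent Poisson processes superpose: combined rate λ = 7.6 + 5.7 = 13.3 per hour.
So μ = 13.3.
P(N ≥ 16) = 1 − P(N ≤ 15) ≈ 0.2635.

0.2635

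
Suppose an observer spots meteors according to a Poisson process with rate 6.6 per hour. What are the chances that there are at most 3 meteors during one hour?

0.1052

With mean μ = 6.6 per hour,
P(N ≤ 3) = Σ_{j=0}^{3} e^(−μ) μ^j/j! ≈ 0.1052.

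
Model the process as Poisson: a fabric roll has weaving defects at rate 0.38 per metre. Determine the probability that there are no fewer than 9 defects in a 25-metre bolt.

Over the interval, μ = 0.38 × 25 = 9.5 (a 25-metre bolt = 25 metres).
P(N ≥ 9) = 1 − P(N ≤ 8) = 1 − Σ_{j=0}^{8} e^(−μ) μ^j/j! ≈ 0.6082.

0.6082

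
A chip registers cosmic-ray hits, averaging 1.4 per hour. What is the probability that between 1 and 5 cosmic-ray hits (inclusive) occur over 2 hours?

Over the interval, μ = 1.4 × 2 = 2.8 (2 hours).
P(1 ≤ N ≤ 5) = Σ_{j=1}^{5} e^(−2.8) · 2.8^j/j! ≈ 0.8741.

0.8741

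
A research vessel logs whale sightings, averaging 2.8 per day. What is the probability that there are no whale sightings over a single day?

With mean μ = 2.8 per day,
P(N = 0) = e^(−μ) μ^0/0! = e^(−2.8) · 2.8^0/1 ≈ 0.0608.

0.0608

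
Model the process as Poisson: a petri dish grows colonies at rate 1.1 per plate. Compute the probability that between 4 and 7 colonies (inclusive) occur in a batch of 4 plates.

Over the interval, μ = 1.1 × 4 = 4.4 (a batch of 4 plates = 4 plates).
P(4 ≤ N ≤ 7) = Σ_{j=4}^{7} e^(−4.4) · 4.4^j/j! ≈ 0.5620.

0.5620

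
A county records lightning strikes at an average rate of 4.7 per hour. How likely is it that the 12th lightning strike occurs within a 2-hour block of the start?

Over the interval, μ = 4.7 × 2 = 9.4 (a 2-hour block = 2 hours).
The 12th arrival falls in the interval iff at least 12 events occur there: P(S_12 ≤ t) = P(N ≥ 12) = 1 − P(N ≤ 11) ≈ 0.2374.

0.2374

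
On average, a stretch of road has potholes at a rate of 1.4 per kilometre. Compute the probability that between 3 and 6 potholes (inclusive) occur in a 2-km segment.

Over the interval, μ = 1.4 × 2 = 2.8 (a 2-km segment = 2 kilometres).
P(3 ≤ N ≤ 6) = Σ_{j=3}^{6} e^(−2.8) · 2.8^j/j! ≈ 0.5061.

0.5061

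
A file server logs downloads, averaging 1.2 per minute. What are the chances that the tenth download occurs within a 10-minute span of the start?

Over the interval, μ = 1.2 × 10 = 12 (a 10-minute span = 10 minutes).
The tenth arrival falls in the interval iff at least 10 events occur there: P(S_10 ≤ t) = P(N ≥ 10) = 1 − P(N ≤ 9) ≈ 0.7576.

0.7576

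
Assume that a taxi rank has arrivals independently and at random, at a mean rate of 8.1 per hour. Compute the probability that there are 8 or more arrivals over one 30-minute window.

0.0542

Over the interval, μ = 8.1 × 0.5 = 4.05 (a 30-minute window = 0.5 hours).
P(N ≥ 8) = 1 − P(N ≤ 7) = 1 − Σ_{j=0}^{7} e^(−μ) μ^j/j! ≈ 0.0542.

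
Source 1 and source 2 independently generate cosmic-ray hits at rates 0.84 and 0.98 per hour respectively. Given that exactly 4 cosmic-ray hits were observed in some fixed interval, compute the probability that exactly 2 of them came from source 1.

0.3706

Given the total, each event is independently from source 1 with probability p = λ_1/(λ_1+λ_2) = 0.84/1.82 ≈ 0.4615.
So K ~ Binomial(4, 0.84/1.82): P(K = 2) = C(4,2) · (0.84/1.82)^2 · (0.98/1.82)^2 ≈ 0.3706.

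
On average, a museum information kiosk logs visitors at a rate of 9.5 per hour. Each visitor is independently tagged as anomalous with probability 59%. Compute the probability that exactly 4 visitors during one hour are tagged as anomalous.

Thinning: the visitors that are tagged as anomalous themselves form a Poisson process with rate 0.59 × 9.5 = 5.605 per hour.
So μ = 5.605.
P(N = 4) = e^(−5.605) · 5.605^4/4! ≈ 0.1513.

0.1513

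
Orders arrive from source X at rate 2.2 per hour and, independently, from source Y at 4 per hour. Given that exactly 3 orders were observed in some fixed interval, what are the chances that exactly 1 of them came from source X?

0.4431

Given the total, each event is independently from source X with probability p = λ_X/(λ_X+λ_Y) = 2.2/6.2 ≈ 0.3548.
So K ~ Binomial(3, 2.2/6.2): P(K = 1) = C(3,1) · (2.2/6.2)^1 · (4/6.2)^2 ≈ 0.4431.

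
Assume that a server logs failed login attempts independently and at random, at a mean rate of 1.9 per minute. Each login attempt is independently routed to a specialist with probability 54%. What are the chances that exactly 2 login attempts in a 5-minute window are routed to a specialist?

0.0779

Thinning: the login attempts that are routed to a specialist themselves form a Poisson process with rate 0.54 × 1.9 = 1.026 per minute.
Over the interval, μ = 1.026 × 5 = 5.13 (a 5-minute window = 5 minutes).
P(N = 2) = e^(−5.13) · 5.13^2/2! ≈ 0.0779.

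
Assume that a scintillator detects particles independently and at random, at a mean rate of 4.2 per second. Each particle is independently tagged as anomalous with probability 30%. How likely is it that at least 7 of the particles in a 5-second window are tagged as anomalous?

0.4418

Thinning: the particles that are tagged as anomalous themselves form a Poisson process with rate 0.3 × 4.2 = 1.26 per second.
Over the interval, μ = 1.26 × 5 = 6.3 (a 5-second window = 5 seconds).
P(N ≥ 7) = 1 − P(N ≤ 6) ≈ 0.4418.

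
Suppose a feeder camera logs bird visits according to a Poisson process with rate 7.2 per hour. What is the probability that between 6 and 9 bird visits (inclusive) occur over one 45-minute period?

0.4051

Over the interval, μ = 7.2 × 0.75 = 5.4 (a 45-minute period = 0.75 hours).
P(6 ≤ N ≤ 9) = Σ_{j=6}^{9} e^(−5.4) · 5.4^j/j! ≈ 0.4051.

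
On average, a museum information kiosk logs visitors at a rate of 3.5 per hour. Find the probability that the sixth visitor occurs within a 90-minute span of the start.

Over the interval, μ = 3.5 × 1.5 = 5.25 (a 90-minute span = 1.5 hours).
The sixth arrival falls in the interval iff at least 6 events occur there: P(S_6 ≤ t) = P(N ≥ 6) = 1 − P(N ≤ 5) ≈ 0.4278.

0.4278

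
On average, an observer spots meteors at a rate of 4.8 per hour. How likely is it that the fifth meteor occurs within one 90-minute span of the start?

Over the interval, μ = 4.8 × 1.5 = 7.2 (a 90-minute span = 1.5 hours).
The fifth arrival falls in the interval iff at least 5 events occur there: P(S_5 ≤ t) = P(N ≥ 5) = 1 − P(N ≤ 4) ≈ 0.8445.

0.8445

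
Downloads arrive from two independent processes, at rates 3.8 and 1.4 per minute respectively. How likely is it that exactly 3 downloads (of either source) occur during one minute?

0.1293

Independent Poisson processes superpose: combined rate λ = 3.8 + 1.4 = 5.2 per minute.
So μ = 5.2.
P(N = 3) = e^(−5.2) · 5.2^3/3! ≈ 0.1293.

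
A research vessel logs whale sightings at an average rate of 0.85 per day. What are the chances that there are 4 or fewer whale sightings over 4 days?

Over the interval, μ = 0.85 × 4 = 3.4 (4 days).
P(N ≤ 4) = Σ_{j=0}^{4} e^(−μ) μ^j/j! ≈ 0.7442.

0.7442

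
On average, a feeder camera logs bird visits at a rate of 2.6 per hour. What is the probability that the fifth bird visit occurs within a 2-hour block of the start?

0.5939

Over the interval, μ = 2.6 × 2 = 5.2 (a 2-hour block = 2 hours).
The fifth arrival falls in the interval iff at least 5 events occur there: P(S_5 ≤ t) = P(N ≥ 5) = 1 − P(N ≤ 4) ≈ 0.5939.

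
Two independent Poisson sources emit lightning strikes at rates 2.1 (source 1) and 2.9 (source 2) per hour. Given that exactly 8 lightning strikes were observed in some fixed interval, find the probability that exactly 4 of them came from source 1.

0.2465

Given the total, each event is independently from source 1 with probability p = λ_1/(λ_1+λ_2) = 2.1/5 = 0.4200.
So K ~ Binomial(8, 2.1/5): P(K = 4) = C(8,4) · (2.1/5)^4 · (2.9/5)^4 ≈ 0.2465.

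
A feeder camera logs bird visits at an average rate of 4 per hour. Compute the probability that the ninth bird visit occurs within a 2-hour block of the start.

0.4075

Over the interval, μ = 4 × 2 = 8 (a 2-hour block = 2 hours).
The ninth arrival falls in the interval iff at least 9 events occur there: P(S_9 ≤ t) = P(N ≥ 9) = 1 − P(N ≤ 8) ≈ 0.4075.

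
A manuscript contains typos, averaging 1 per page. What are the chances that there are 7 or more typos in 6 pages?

Over the interval, μ = 1 × 6 = 6 (6 pages).
P(N ≥ 7) = 1 − P(N ≤ 6) = 1 − Σ_{j=0}^{6} e^(−μ) μ^j/j! ≈ 0.3937.

0.3937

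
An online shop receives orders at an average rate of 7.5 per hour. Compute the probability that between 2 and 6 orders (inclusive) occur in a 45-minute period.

0.6424

Over the interval, μ = 7.5 × 0.75 = 5.625 (a 45-minute period = 0.75 hours).
P(2 ≤ N ≤ 6) = Σ_{j=2}^{6} e^(−5.625) · 5.625^j/j! ≈ 0.6424.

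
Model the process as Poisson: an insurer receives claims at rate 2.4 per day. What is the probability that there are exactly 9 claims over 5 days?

Over the interval, μ = 2.4 × 5 = 12 (5 days).
P(N = 9) = e^(−μ) μ^9/9! = e^(−12) · 12^9/362880 ≈ 0.0874.

0.0874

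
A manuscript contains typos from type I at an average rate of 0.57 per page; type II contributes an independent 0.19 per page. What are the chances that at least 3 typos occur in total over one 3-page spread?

Independent Poisson processes superpose: combined rate λ = 0.57 + 0.19 = 0.76 per page.
Over the interval, μ = 0.76 × 3 = 2.28 (a 3-page spread = 3 pages).
P(N ≥ 3) = 1 − P(N ≤ 2) ≈ 0.3987.

0.3987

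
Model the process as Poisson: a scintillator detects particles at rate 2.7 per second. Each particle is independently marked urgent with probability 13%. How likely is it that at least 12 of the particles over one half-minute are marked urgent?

0.3648

Thinning: the particles that are marked urgent themselves form a Poisson process with rate 0.13 × 2.7 = 0.351 per second.
Over the interval, μ = 0.351 × 30 = 10.53 (a half-minute = 30 seconds).
P(N ≥ 12) = 1 − P(N ≤ 11) ≈ 0.3648.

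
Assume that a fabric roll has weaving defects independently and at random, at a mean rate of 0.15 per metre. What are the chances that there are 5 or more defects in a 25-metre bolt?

Over the interval, μ = 0.15 × 25 = 3.75 (a 25-metre bolt = 25 metres).
P(N ≥ 5) = 1 − P(N ≤ 4) = 1 − Σ_{j=0}^{4} e^(−μ) μ^j/j! ≈ 0.3225.

0.3225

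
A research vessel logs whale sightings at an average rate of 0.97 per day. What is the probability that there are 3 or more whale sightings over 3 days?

Over the interval, μ = 0.97 × 3 = 2.91 (3 days).
P(N ≥ 3) = 1 − P(N ≤ 2) = 1 − Σ_{j=0}^{2} e^(−μ) μ^j/j! ≈ 0.5563.

0.5563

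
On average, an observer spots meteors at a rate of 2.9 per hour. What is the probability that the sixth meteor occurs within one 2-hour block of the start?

0.5217

Over the interval, μ = 2.9 × 2 = 5.8 (a 2-hour block = 2 hours).
The sixth arrival falls in the interval iff at least 6 events occur there: P(S_6 ≤ t) = P(N ≥ 6) = 1 − P(N ≤ 5) ≈ 0.5217.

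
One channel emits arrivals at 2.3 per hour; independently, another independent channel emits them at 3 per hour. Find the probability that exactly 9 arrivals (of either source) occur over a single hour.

Independent Poisson processes superpose: combined rate λ = 2.3 + 3 = 5.3 per hour.
So μ = 5.3.
P(N = 9) = e^(−5.3) · 5.3^9/9! ≈ 0.0454.

0.0454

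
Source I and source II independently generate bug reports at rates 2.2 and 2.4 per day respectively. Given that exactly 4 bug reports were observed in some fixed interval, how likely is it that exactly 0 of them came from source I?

Given the total, each event is independently from source I with probability p = λ_I/(λ_I+λ_II) = 2.2/4.6 ≈ 0.4783.
So K ~ Binomial(4, 2.2/4.6): P(K = 0) = C(4,0) · (2.2/4.6)^0 · (2.4/4.6)^4 ≈ 0.0741.

0.0741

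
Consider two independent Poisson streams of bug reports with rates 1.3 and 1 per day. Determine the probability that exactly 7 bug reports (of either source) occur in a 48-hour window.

0.0869

Independent Poisson processes superpose: combined rate λ = 1.3 + 1 = 2.3 per day.
Over the interval, μ = 2.3 × 2 = 4.6 (a 48-hour window = 2 days).
P(N = 7) = e^(−4.6) · 4.6^7/7! ≈ 0.0869.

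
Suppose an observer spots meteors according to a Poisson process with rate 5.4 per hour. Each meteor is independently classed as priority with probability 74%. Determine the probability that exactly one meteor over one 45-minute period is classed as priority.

Thinning: the meteors that are classed as priority themselves form a Poisson process with rate 0.74 × 5.4 = 3.996 per hour.
Over the interval, μ = 3.996 × 0.75 = 2.997 (a 45-minute period = 0.75 hours).
P(N = 1) = e^(−2.997) · 2.997^1/1! ≈ 0.1497.

0.1497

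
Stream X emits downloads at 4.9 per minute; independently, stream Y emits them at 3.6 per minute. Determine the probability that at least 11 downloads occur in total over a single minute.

0.2366

Independent Poisson processes superpose: combined rate λ = 4.9 + 3.6 = 8.5 per minute.
So μ = 8.5.
P(N ≥ 11) = 1 − P(N ≤ 10) ≈ 0.2366.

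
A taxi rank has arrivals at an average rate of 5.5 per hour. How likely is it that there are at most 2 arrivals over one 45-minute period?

0.2204

Over the interval, μ = 5.5 × 0.75 = 4.125 (a 45-minute period = 0.75 hours).
P(N ≤ 2) = Σ_{j=0}^{2} e^(−μ) μ^j/j! ≈ 0.2204.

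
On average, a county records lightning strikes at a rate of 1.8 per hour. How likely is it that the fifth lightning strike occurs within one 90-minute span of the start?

Over the interval, μ = 1.8 × 1.5 = 2.7 (a 90-minute span = 1.5 hours).
The fifth arrival falls in the interval iff at least 5 events occur there: P(S_5 ≤ t) = P(N ≥ 5) = 1 − P(N ≤ 4) ≈ 0.1371.

0.1371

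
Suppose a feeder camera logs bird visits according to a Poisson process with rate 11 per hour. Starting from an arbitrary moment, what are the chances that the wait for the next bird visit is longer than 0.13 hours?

The wait for the next event is exponential with rate λ = 11 per hour.
P(T > 0.13) = e^(−λt) = e^(−11 × 0.13) = e^(−1.43) ≈ 0.2393.

0.2393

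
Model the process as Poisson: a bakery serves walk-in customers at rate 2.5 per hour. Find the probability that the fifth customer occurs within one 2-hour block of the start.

Over the interval, μ = 2.5 × 2 = 5 (a 2-hour block = 2 hours).
The fifth arrival falls in the interval iff at least 5 events occur there: P(S_5 ≤ t) = P(N ≥ 5) = 1 − P(N ≤ 4) ≈ 0.5595.

0.5595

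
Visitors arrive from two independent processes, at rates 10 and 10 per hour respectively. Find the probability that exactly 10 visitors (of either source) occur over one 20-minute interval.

0.0608

Independent Poisson processes superpose: combined rate λ = 10 + 10 = 20 per hour.
Over the interval, μ = 20 × 1/3 ≈ 6.66667 (a 20-minute interval = 1/3 hours).
P(N = 10) = e^(−6.66667) · 6.66667^10/10! ≈ 0.0608.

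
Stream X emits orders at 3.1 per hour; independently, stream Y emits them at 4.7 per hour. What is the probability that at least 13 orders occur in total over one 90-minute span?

Independent Poisson processes superpose: combined rate λ = 3.1 + 4.7 = 7.8 per hour.
Over the interval, μ = 7.8 × 1.5 = 11.7 (a 90-minute span = 1.5 hours).
P(N ≥ 13) = 1 − P(N ≤ 12) ≈ 0.3898.

0.3898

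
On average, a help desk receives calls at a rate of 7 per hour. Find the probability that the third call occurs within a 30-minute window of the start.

Over the interval, μ = 7 × 0.5 = 3.5 (a 30-minute window = 0.5 hours).
The third arrival falls in the interval iff at least 3 events occur there: P(S_3 ≤ t) = P(N ≥ 3) = 1 − P(N ≤ 2) ≈ 0.6792.

0.6792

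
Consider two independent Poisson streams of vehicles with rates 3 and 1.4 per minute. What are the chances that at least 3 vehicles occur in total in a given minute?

Independent Poisson processes superpose: combined rate λ = 3 + 1.4 = 4.4 per minute.
So μ = 4.4.
P(N ≥ 3) = 1 − P(N ≤ 2) ≈ 0.8149.

0.8149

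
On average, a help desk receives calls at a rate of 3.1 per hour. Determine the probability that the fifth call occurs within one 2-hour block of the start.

Over the interval, μ = 3.1 × 2 = 6.2 (a 2-hour block = 2 hours).
The fifth arrival falls in the interval iff at least 5 events occur there: P(S_5 ≤ t) = P(N ≥ 5) = 1 − P(N ≤ 4) ≈ 0.7408.

0.7408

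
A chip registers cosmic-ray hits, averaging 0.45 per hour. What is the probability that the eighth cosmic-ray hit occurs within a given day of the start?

0.8434

Over the interval, μ = 0.45 × 24 = 10.8 (a day = 24 hours).
The eighth arrival falls in the interval iff at least 8 events occur there: P(S_8 ≤ t) = P(N ≥ 8) = 1 − P(N ≤ 7) ≈ 0.8434.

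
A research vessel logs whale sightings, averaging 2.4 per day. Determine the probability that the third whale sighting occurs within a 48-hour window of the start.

Over the interval, μ = 2.4 × 2 = 4.8 (a 48-hour window = 2 days).
The third arrival falls in the interval iff at least 3 events occur there: P(S_3 ≤ t) = P(N ≥ 3) = 1 − P(N ≤ 2) ≈ 0.8575.

0.8575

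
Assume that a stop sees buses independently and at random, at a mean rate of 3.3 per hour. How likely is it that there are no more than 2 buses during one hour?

With mean μ = 3.3 per hour,
P(N ≤ 2) = Σ_{j=0}^{2} e^(−μ) μ^j/j! ≈ 0.3594.

0.3594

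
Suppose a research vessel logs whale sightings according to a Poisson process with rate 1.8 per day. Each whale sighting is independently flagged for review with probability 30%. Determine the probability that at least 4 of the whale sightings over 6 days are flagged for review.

Thinning: the whale sightings that are flagged for review themselves form a Poisson process with rate 0.3 × 1.8 = 0.54 per day.
Over the interval, μ = 0.54 × 6 = 3.24 (6 days).
P(N ≥ 4) = 1 − P(N ≤ 3) ≈ 0.4064.

0.4064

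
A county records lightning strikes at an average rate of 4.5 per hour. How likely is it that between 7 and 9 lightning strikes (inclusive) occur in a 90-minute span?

0.3673

Over the interval, μ = 4.5 × 1.5 = 6.75 (a 90-minute span = 1.5 hours).
P(7 ≤ N ≤ 9) = Σ_{j=7}^{9} e^(−6.75) · 6.75^j/j! ≈ 0.3673.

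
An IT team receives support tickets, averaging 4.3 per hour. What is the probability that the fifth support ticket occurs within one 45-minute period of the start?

Over the interval, μ = 4.3 × 0.75 = 3.225 (a 45-minute period = 0.75 hours).
The fifth arrival falls in the interval iff at least 5 events occur there: P(S_5 ≤ t) = P(N ≥ 5) = 1 − P(N ≤ 4) ≈ 0.2239.

0.2239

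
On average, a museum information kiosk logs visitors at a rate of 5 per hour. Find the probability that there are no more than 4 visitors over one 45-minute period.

0.6775

Over the interval, μ = 5 × 0.75 = 3.75 (a 45-minute period = 0.75 hours).
P(N ≤ 4) = Σ_{j=0}^{4} e^(−μ) μ^j/j! ≈ 0.6775.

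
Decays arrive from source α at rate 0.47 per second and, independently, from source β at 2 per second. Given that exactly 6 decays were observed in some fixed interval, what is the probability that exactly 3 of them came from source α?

0.0732

Given the total, each event is independently from source α with probability p = λ_α/(λ_α+λ_β) = 0.47/2.47 ≈ 0.1903.
So K ~ Binomial(6, 0.47/2.47): P(K = 3) = C(6,3) · (0.47/2.47)^3 · (2/2.47)^3 ≈ 0.0732.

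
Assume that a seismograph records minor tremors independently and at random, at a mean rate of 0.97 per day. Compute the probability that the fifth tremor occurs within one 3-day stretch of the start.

Over the interval, μ = 0.97 × 3 = 2.91 (a 3-day stretch = 3 days).
The fifth arrival falls in the interval iff at least 5 events occur there: P(S_5 ≤ t) = P(N ≥ 5) = 1 − P(N ≤ 4) ≈ 0.1698.

0.1698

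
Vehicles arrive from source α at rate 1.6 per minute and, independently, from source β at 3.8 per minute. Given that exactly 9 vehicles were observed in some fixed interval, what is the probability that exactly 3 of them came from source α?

Given the total, each event is independently from source α with probability p = λ_α/(λ_α+λ_β) = 1.6/5.4 ≈ 0.2963.
So K ~ Binomial(9, 1.6/5.4): P(K = 3) = C(9,3) · (1.6/5.4)^3 · (3.8/5.4)^6 ≈ 0.2653.

0.2653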